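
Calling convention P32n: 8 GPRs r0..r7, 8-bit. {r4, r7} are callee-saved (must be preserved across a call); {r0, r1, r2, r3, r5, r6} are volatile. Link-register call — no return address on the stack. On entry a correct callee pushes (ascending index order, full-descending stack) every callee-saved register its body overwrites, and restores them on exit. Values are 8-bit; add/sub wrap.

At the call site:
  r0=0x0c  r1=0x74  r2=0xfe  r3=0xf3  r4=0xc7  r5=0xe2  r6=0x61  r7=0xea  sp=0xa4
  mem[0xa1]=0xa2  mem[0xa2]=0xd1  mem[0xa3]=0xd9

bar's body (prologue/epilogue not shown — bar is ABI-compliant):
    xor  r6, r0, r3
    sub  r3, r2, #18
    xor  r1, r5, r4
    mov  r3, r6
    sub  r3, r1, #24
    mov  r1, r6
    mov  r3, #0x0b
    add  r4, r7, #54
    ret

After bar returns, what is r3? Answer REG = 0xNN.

REG = 0x0b

prologue: push r4 → mem[0xa3]=0xc7, sp=0xa3
body[0] xor  r6, r0, r3 → r6=0xff
body[1] sub  r3, r2, #18 → r3=0xec
body[2] xor  r1, r5, r4 → r1=0x25
body[3] mov  r3, r6 → r3=0xff
body[4] sub  r3, r1, #24 → r3=0x0d
body[5] mov  r1, r6 → r1=0xff
body[6] mov  r3, #0x0b → r3=0x0b
body[7] add  r4, r7, #54 → r4=0x20
epilogue: pop r4=0xc7, sp=0xa4
r3 is caller-saved → body value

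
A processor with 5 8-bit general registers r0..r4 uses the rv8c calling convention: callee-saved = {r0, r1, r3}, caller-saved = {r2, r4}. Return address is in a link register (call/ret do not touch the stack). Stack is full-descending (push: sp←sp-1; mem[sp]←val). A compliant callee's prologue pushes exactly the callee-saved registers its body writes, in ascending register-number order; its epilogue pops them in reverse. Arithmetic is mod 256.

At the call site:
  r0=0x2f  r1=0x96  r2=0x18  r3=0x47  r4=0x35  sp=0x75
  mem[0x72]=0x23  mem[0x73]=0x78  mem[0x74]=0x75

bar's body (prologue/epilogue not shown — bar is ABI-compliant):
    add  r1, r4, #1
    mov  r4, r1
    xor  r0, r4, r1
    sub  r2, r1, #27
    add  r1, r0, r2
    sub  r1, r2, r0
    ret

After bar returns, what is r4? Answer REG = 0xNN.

prologue: push r0 -> mem[0x74]=0x2f, sp=0x74
prologue: push r1 -> mem[0x73]=0x96, sp=0x73
body[0] add  r1, r4, #1 -> r1=0x36
body[1] mov  r4, r1 -> r4=0x36
body[2] xor  r0, r4, r1 -> r0=0x00
body[3] sub  r2, r1, #27 -> r2=0x1b
body[4] add  r1, r0, r2 -> r1=0x1b
body[5] sub  r1, r2, r0 -> r1=0x1b
epilogue: pop r1=0x96, sp=0x74
epilogue: pop r0=0x2f, sp=0x75
r4 is caller-saved -> body value

REG = 0x36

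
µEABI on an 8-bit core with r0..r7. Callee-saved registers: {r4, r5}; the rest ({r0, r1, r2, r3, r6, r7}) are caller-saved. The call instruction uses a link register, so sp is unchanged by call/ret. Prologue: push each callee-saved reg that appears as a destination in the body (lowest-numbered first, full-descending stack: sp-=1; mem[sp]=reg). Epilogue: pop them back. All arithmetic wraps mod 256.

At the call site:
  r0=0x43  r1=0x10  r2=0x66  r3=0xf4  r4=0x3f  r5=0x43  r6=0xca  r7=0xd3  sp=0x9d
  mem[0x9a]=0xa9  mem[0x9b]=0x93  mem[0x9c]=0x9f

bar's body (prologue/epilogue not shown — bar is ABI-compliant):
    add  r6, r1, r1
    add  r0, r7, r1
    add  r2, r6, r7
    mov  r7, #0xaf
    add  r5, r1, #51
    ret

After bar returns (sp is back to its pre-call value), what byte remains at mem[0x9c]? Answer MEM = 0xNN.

MEM = 0x43

prologue: push r5 → mem[0x9c]=0x43, sp=0x9c
body[0] add  r6, r1, r1 → r6=0x20
body[1] add  r0, r7, r1 → r0=0xe3
body[2] add  r2, r6, r7 → r2=0xf3
body[3] mov  r7, #0xaf → r7=0xaf
body[4] add  r5, r1, #51 → r5=0x43
epilogue: pop r5=0x43, sp=0x9d
prologue pushed ['r5'] at ['0x9c']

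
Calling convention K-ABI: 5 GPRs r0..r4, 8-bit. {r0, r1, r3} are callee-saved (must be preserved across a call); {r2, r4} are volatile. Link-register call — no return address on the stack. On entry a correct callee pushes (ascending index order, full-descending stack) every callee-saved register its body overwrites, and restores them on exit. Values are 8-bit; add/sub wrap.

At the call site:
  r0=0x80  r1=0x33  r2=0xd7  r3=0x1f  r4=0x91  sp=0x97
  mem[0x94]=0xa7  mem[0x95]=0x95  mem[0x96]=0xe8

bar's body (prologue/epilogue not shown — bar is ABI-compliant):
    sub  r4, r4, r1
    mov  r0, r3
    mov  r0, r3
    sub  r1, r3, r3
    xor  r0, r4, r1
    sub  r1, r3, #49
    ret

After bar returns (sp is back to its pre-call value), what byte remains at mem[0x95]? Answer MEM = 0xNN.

MEM = 0x33

prologue: push r0 -> mem[0x96]=0x80, sp=0x96
prologue: push r1 -> mem[0x95]=0x33, sp=0x95
body[0] sub  r4, r4, r1 -> r4=0x5e
body[1] mov  r0, r3 -> r0=0x1f
body[2] mov  r0, r3 -> r0=0x1f
body[3] sub  r1, r3, r3 -> r1=0x00
body[4] xor  r0, r4, r1 -> r0=0x5e
body[5] sub  r1, r3, #49 -> r1=0xee
epilogue: pop r1=0x33, sp=0x96
epilogue: pop r0=0x80, sp=0x97
prologue pushed ['r0', 'r1'] at ['0x96', '0x95']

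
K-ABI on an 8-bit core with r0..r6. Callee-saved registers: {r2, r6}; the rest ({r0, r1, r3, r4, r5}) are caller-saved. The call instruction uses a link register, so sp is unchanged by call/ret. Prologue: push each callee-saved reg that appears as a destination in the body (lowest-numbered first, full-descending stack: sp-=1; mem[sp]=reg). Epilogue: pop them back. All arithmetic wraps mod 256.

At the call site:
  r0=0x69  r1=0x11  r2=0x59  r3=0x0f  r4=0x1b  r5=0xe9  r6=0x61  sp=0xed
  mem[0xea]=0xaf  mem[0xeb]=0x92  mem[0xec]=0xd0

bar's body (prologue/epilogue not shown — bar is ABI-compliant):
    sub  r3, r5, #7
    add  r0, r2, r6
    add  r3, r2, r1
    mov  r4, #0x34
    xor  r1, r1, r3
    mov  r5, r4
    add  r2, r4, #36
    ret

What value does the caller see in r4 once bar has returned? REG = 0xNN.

prologue: push r2 -> mem[0xec]=0x59, sp=0xec
body[0] sub  r3, r5, #7 -> r3=0xe2
body[1] add  r0, r2, r6 -> r0=0xba
body[2] add  r3, r2, r1 -> r3=0x6a
body[3] mov  r4, #0x34 -> r4=0x34
body[4] xor  r1, r1, r3 -> r1=0x7b
body[5] mov  r5, r4 -> r5=0x34
body[6] add  r2, r4, #36 -> r2=0x58
epilogue: pop r2=0x59, sp=0xed
r4 is caller-saved -> body value

REG = 0x34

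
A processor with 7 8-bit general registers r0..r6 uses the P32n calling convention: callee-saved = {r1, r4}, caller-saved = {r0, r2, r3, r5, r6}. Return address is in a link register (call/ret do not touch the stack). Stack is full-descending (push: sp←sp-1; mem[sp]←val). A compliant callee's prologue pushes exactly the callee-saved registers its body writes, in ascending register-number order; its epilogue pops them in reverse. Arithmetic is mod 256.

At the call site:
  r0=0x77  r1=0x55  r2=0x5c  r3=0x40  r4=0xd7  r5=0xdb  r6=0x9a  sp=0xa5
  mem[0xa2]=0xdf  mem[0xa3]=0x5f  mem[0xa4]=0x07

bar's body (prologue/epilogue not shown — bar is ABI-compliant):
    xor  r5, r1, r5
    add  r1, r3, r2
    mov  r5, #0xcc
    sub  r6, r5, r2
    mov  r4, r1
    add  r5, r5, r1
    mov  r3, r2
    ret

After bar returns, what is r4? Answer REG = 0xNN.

prologue: push r1 -> mem[0xa4]=0x55, sp=0xa4
prologue: push r4 -> mem[0xa3]=0xd7, sp=0xa3
body[0] xor  r5, r1, r5 -> r5=0x8e
body[1] add  r1, r3, r2 -> r1=0x9c
body[2] mov  r5, #0xcc -> r5=0xcc
body[3] sub  r6, r5, r2 -> r6=0x70
body[4] mov  r4, r1 -> r4=0x9c
body[5] add  r5, r5, r1 -> r5=0x68
body[6] mov  r3, r2 -> r3=0x5c
epilogue: pop r4=0xd7, sp=0xa4
epilogue: pop r1=0x55, sp=0xa5
r4 is callee-saved -> restored

REG = 0xd7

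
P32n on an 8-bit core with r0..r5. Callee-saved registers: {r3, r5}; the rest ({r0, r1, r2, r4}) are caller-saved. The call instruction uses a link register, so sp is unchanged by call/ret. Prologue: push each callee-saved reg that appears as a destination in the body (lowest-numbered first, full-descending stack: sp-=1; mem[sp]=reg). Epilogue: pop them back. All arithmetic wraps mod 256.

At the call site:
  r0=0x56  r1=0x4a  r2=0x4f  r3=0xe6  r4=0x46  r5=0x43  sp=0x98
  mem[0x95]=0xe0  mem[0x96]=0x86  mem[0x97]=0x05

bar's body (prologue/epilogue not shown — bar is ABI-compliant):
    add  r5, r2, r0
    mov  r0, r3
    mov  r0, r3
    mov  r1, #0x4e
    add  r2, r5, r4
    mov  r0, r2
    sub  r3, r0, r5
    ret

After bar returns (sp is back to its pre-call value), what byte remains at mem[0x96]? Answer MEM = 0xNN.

prologue: push r3 → mem[0x97]=0xe6, sp=0x97
prologue: push r5 → mem[0x96]=0x43, sp=0x96
body[0] add  r5, r2, r0 → r5=0xa5
body[1] mov  r0, r3 → r0=0xe6
body[2] mov  r0, r3 → r0=0xe6
body[3] mov  r1, #0x4e → r1=0x4e
body[4] add  r2, r5, r4 → r2=0xeb
body[5] mov  r0, r2 → r0=0xeb
body[6] sub  r3, r0, r5 → r3=0x46
epilogue: pop r5=0x43, sp=0x97
epilogue: pop r3=0xe6, sp=0x98
prologue pushed ['r3', 'r5'] at ['0x97', '0x96']

MEM = 0x43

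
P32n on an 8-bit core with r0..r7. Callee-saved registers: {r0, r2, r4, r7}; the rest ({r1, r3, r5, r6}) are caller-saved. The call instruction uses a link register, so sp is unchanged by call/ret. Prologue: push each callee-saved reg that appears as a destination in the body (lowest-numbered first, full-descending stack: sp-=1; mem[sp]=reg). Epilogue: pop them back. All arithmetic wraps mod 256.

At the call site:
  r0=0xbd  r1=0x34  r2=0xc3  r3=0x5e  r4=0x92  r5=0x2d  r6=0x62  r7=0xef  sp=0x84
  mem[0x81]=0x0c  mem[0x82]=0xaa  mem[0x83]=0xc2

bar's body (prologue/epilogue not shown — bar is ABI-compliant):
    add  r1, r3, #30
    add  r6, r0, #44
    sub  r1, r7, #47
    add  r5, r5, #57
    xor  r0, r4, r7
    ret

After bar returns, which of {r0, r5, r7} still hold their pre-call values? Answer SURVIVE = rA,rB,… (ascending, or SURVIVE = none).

prologue: push r0 → mem[0x83]=0xbd, sp=0x83
body[0] add  r1, r3, #30 → r1=0x7c
body[1] add  r6, r0, #44 → r6=0xe9
body[2] sub  r1, r7, #47 → r1=0xc0
body[3] add  r5, r5, #57 → r5=0x66
body[4] xor  r0, r4, r7 → r0=0x7d
epilogue: pop r0=0xbd, sp=0x84
r0: callee-saved, written=True
r5: caller-saved, written=True
r7: callee-saved, written=False

SURVIVE = r0,r7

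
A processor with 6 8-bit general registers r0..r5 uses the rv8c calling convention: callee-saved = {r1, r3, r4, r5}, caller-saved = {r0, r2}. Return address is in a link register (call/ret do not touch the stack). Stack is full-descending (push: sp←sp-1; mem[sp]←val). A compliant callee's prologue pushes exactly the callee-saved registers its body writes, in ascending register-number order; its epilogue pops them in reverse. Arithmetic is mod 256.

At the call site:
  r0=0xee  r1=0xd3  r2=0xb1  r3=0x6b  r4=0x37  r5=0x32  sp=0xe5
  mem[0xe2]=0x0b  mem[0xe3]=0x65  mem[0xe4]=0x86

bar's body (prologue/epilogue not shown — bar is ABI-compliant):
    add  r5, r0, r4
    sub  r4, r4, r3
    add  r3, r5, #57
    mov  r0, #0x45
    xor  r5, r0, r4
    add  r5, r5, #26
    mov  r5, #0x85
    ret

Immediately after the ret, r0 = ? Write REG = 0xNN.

REG = 0x45

prologue: push r3 → mem[0xe4]=0x6b, sp=0xe4
prologue: push r4 → mem[0xe3]=0x37, sp=0xe3
prologue: push r5 → mem[0xe2]=0x32, sp=0xe2
body[0] add  r5, r0, r4 → r5=0x25
body[1] sub  r4, r4, r3 → r4=0xcc
body[2] add  r3, r5, #57 → r3=0x5e
body[3] mov  r0, #0x45 → r0=0x45
body[4] xor  r5, r0, r4 → r5=0x89
body[5] add  r5, r5, #26 → r5=0xa3
body[6] mov  r5, #0x85 → r5=0x85
epilogue: pop r5=0x32, sp=0xe3
epilogue: pop r4=0x37, sp=0xe4
epilogue: pop r3=0x6b, sp=0xe5
r0 is caller-saved → body value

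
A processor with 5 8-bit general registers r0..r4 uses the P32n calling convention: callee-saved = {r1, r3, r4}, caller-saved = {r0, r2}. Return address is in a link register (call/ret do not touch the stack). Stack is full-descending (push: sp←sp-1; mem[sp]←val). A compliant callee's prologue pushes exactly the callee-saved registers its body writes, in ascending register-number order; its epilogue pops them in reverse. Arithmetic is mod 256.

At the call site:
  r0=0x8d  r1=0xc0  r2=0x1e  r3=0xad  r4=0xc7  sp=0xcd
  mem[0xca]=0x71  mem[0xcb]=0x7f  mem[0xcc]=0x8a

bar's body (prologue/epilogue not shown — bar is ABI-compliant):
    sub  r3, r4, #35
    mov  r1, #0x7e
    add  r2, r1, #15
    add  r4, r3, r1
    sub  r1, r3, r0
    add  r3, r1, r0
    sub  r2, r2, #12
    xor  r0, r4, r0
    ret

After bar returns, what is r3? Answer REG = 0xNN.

prologue: push r1 → mem[0xcc]=0xc0, sp=0xcc
prologue: push r3 → mem[0xcb]=0xad, sp=0xcb
prologue: push r4 → mem[0xca]=0xc7, sp=0xca
body[0] sub  r3, r4, #35 → r3=0xa4
body[1] mov  r1, #0x7e → r1=0x7e
body[2] add  r2, r1, #15 → r2=0x8d
body[3] add  r4, r3, r1 → r4=0x22
body[4] sub  r1, r3, r0 → r1=0x17
body[5] add  r3, r1, r0 → r3=0xa4
body[6] sub  r2, r2, #12 → r2=0x81
body[7] xor  r0, r4, r0 → r0=0xaf
epilogue: pop r4=0xc7, sp=0xcb
epilogue: pop r3=0xad, sp=0xcc
epilogue: pop r1=0xc0, sp=0xcd
r3 is callee-saved → restored

REG = 0xad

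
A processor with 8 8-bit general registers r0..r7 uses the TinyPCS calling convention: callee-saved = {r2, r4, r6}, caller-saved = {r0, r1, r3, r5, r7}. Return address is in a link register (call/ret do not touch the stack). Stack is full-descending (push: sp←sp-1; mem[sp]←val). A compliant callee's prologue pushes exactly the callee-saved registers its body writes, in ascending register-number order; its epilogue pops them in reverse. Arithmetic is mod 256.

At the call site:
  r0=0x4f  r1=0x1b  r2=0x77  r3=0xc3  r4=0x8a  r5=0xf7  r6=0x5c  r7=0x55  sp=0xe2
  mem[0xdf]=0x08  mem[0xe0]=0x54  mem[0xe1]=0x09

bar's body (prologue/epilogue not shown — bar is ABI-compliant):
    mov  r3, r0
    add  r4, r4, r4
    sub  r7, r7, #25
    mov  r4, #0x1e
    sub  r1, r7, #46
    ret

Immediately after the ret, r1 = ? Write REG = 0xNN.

REG = 0x0e

prologue: push r4 -> mem[0xe1]=0x8a, sp=0xe1
body[0] mov  r3, r0 -> r3=0x4f
body[1] add  r4, r4, r4 -> r4=0x14
body[2] sub  r7, r7, #25 -> r7=0x3c
body[3] mov  r4, #0x1e -> r4=0x1e
body[4] sub  r1, r7, #46 -> r1=0x0e
epilogue: pop r4=0x8a, sp=0xe2
r1 is caller-saved -> body value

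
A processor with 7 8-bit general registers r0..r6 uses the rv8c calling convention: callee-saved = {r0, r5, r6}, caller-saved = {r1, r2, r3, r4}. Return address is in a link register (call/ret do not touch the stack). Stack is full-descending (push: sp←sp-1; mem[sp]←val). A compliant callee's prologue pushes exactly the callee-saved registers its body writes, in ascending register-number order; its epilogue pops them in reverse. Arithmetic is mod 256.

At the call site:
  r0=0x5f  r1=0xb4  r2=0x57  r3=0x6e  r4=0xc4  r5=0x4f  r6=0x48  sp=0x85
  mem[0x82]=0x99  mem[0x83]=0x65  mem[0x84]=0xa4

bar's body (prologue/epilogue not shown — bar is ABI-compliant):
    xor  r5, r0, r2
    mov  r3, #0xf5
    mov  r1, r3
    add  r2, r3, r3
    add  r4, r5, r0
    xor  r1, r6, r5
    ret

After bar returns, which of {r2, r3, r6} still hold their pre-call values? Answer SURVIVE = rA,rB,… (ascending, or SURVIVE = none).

prologue: push r5 → mem[0x84]=0x4f, sp=0x84
body[0] xor  r5, r0, r2 → r5=0x08
body[1] mov  r3, #0xf5 → r3=0xf5
body[2] mov  r1, r3 → r1=0xf5
body[3] add  r2, r3, r3 → r2=0xea
body[4] add  r4, r5, r0 → r4=0x67
body[5] xor  r1, r6, r5 → r1=0x40
epilogue: pop r5=0x4f, sp=0x85
r2: caller-saved, written=True
r3: caller-saved, written=True
r6: callee-saved, written=False

SURVIVE = r6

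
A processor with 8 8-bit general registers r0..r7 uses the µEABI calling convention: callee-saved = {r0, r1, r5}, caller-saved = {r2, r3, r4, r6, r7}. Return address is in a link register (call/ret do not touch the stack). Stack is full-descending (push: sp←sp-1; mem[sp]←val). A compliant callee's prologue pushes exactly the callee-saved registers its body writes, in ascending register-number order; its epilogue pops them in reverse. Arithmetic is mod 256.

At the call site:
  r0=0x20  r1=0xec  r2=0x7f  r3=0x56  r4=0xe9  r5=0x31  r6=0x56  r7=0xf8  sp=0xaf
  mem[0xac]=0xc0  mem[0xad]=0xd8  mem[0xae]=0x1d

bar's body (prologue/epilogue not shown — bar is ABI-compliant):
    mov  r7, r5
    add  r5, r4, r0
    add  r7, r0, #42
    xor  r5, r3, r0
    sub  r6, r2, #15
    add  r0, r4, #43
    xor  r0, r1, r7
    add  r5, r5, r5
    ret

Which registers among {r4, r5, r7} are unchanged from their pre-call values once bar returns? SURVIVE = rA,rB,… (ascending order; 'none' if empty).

prologue: push r0 → mem[0xae]=0x20, sp=0xae
prologue: push r5 → mem[0xad]=0x31, sp=0xad
body[0] mov  r7, r5 → r7=0x31
body[1] add  r5, r4, r0 → r5=0x09
body[2] add  r7, r0, #42 → r7=0x4a
body[3] xor  r5, r3, r0 → r5=0x76
body[4] sub  r6, r2, #15 → r6=0x70
body[5] add  r0, r4, #43 → r0=0x14
body[6] xor  r0, r1, r7 → r0=0xa6
body[7] add  r5, r5, r5 → r5=0xec
epilogue: pop r5=0x31, sp=0xae
epilogue: pop r0=0x20, sp=0xaf
r4: caller-saved, written=False
r5: callee-saved, written=True
r7: caller-saved, written=True

SURVIVE = r4,r5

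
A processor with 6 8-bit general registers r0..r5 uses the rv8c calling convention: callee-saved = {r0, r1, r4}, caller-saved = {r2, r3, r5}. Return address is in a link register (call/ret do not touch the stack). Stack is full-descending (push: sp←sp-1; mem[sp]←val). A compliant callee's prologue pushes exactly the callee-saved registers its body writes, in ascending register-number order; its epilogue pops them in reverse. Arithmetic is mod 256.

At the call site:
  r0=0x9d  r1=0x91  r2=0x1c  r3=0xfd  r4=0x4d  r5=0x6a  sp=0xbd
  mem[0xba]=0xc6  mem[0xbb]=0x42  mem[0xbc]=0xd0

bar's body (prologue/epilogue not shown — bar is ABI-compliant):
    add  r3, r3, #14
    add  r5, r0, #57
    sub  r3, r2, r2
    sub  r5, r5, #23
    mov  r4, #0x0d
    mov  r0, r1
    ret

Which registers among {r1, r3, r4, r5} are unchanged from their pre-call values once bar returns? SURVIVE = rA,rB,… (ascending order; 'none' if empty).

prologue: push r0 → mem[0xbc]=0x9d, sp=0xbc
prologue: push r4 → mem[0xbb]=0x4d, sp=0xbb
body[0] add  r3, r3, #14 → r3=0x0b
body[1] add  r5, r0, #57 → r5=0xd6
body[2] sub  r3, r2, r2 → r3=0x00
body[3] sub  r5, r5, #23 → r5=0xbf
body[4] mov  r4, #0x0d → r4=0x0d
body[5] mov  r0, r1 → r0=0x91
epilogue: pop r4=0x4d, sp=0xbc
epilogue: pop r0=0x9d, sp=0xbd
r1: callee-saved, written=False
r3: caller-saved, written=True
r4: callee-saved, written=True
r5: caller-saved, written=True

SURVIVE = r1,r4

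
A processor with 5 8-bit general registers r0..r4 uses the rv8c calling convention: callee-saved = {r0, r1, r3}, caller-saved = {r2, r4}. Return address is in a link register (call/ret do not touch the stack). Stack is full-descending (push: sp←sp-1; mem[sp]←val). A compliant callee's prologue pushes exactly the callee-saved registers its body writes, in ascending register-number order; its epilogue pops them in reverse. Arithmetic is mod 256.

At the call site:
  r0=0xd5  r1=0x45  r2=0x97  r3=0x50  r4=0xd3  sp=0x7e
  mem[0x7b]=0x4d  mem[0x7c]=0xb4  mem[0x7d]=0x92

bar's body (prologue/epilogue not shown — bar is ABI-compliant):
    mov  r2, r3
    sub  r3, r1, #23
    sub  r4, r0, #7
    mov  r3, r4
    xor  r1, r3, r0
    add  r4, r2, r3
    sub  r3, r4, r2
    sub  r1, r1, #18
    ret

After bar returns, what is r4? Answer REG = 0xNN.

REG = 0x1e

prologue: push r1 -> mem[0x7d]=0x45, sp=0x7d
prologue: push r3 -> mem[0x7c]=0x50, sp=0x7c
body[0] mov  r2, r3 -> r2=0x50
body[1] sub  r3, r1, #23 -> r3=0x2e
body[2] sub  r4, r0, #7 -> r4=0xce
body[3] mov  r3, r4 -> r3=0xce
body[4] xor  r1, r3, r0 -> r1=0x1b
body[5] add  r4, r2, r3 -> r4=0x1e
body[6] sub  r3, r4, r2 -> r3=0xce
body[7] sub  r1, r1, #18 -> r1=0x09
epilogue: pop r3=0x50, sp=0x7d
epilogue: pop r1=0x45, sp=0x7e
r4 is caller-saved -> body value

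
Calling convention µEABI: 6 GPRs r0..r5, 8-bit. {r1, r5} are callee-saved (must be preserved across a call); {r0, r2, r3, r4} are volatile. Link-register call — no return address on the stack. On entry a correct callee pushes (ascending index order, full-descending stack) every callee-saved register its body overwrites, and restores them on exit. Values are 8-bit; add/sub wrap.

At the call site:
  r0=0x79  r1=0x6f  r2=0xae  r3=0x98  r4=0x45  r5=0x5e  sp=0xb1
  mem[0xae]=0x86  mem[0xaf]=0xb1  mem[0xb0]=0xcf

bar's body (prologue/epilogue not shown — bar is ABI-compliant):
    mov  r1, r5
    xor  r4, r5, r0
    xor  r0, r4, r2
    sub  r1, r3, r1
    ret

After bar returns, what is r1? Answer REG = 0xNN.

REG = 0x6f

prologue: push r1 -> mem[0xb0]=0x6f, sp=0xb0
body[0] mov  r1, r5 -> r1=0x5e
body[1] xor  r4, r5, r0 -> r4=0x27
body[2] xor  r0, r4, r2 -> r0=0x89
body[3] sub  r1, r3, r1 -> r1=0x3a
epilogue: pop r1=0x6f, sp=0xb1
r1 is callee-saved -> restored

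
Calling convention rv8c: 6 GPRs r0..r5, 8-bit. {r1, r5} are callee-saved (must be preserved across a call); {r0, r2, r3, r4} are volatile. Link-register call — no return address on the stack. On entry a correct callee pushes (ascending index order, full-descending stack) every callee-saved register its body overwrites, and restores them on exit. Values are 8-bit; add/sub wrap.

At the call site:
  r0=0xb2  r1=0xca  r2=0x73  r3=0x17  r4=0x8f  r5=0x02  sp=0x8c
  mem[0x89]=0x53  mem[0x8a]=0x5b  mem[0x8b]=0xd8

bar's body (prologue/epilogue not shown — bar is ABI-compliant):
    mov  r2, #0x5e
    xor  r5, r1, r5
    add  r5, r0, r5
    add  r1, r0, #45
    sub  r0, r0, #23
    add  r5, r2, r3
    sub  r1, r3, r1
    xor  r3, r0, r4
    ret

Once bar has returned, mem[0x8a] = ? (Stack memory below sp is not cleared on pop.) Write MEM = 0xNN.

prologue: push r1 -> mem[0x8b]=0xca, sp=0x8b
prologue: push r5 -> mem[0x8a]=0x02, sp=0x8a
body[0] mov  r2, #0x5e -> r2=0x5e
body[1] xor  r5, r1, r5 -> r5=0xc8
body[2] add  r5, r0, r5 -> r5=0x7a
body[3] add  r1, r0, #45 -> r1=0xdf
body[4] sub  r0, r0, #23 -> r0=0x9b
body[5] add  r5, r2, r3 -> r5=0x75
body[6] sub  r1, r3, r1 -> r1=0x38
body[7] xor  r3, r0, r4 -> r3=0x14
epilogue: pop r5=0x02, sp=0x8b
epilogue: pop r1=0xca, sp=0x8c
prologue pushed ['r1', 'r5'] at ['0x8b', '0x8a']

MEM = 0x02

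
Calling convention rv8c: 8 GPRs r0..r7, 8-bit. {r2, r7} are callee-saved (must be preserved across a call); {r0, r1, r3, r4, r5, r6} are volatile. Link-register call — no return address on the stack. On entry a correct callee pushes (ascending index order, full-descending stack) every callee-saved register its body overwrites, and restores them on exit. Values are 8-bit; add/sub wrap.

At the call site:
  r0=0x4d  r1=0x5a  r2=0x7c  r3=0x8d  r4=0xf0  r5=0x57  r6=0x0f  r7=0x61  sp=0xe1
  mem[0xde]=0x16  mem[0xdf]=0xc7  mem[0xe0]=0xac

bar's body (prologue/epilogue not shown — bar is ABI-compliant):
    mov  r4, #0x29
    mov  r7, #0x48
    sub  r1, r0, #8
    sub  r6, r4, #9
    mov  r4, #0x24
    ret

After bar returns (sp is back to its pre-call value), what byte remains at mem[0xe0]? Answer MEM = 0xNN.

prologue: push r7 -> mem[0xe0]=0x61, sp=0xe0
body[0] mov  r4, #0x29 -> r4=0x29
body[1] mov  r7, #0x48 -> r7=0x48
body[2] sub  r1, r0, #8 -> r1=0x45
body[3] sub  r6, r4, #9 -> r6=0x20
body[4] mov  r4, #0x24 -> r4=0x24
epilogue: pop r7=0x61, sp=0xe1
prologue pushed ['r7'] at ['0xe0']

MEM = 0x61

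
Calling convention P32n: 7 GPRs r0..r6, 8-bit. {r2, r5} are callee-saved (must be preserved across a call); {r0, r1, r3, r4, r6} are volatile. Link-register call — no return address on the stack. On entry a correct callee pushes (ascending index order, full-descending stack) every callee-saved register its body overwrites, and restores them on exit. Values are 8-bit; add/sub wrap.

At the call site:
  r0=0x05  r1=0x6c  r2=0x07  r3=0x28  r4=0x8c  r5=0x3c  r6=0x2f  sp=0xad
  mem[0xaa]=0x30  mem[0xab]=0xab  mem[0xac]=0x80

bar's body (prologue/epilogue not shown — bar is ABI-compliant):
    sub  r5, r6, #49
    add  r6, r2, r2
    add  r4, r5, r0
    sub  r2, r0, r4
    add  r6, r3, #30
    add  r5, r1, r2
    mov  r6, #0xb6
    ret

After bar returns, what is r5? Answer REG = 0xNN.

REG = 0x3c

prologue: push r2 → mem[0xac]=0x07, sp=0xac
prologue: push r5 → mem[0xab]=0x3c, sp=0xab
body[0] sub  r5, r6, #49 → r5=0xfe
body[1] add  r6, r2, r2 → r6=0x0e
body[2] add  r4, r5, r0 → r4=0x03
body[3] sub  r2, r0, r4 → r2=0x02
body[4] add  r6, r3, #30 → r6=0x46
body[5] add  r5, r1, r2 → r5=0x6e
body[6] mov  r6, #0xb6 → r6=0xb6
epilogue: pop r5=0x3c, sp=0xac
epilogue: pop r2=0x07, sp=0xad
r5 is callee-saved → restored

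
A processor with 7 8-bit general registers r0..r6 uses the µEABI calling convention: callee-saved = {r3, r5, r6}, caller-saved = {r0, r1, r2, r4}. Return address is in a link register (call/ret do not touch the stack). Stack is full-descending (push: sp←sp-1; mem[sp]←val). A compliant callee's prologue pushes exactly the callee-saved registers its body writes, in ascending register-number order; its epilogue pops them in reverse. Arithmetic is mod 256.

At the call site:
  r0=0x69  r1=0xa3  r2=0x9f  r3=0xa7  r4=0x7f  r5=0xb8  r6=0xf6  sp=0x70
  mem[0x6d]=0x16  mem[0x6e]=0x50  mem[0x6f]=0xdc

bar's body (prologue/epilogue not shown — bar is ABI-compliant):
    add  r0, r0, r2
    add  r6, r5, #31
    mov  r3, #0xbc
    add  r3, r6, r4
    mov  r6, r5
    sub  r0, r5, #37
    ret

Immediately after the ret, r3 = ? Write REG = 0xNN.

REG = 0xa7

prologue: push r3 -> mem[0x6f]=0xa7, sp=0x6f
prologue: push r6 -> mem[0x6e]=0xf6, sp=0x6e
body[0] add  r0, r0, r2 -> r0=0x08
body[1] add  r6, r5, #31 -> r6=0xd7
body[2] mov  r3, #0xbc -> r3=0xbc
body[3] add  r3, r6, r4 -> r3=0x56
body[4] mov  r6, r5 -> r6=0xb8
body[5] sub  r0, r5, #37 -> r0=0x93
epilogue: pop r6=0xf6, sp=0x6f
epilogue: pop r3=0xa7, sp=0x70
r3 is callee-saved -> restored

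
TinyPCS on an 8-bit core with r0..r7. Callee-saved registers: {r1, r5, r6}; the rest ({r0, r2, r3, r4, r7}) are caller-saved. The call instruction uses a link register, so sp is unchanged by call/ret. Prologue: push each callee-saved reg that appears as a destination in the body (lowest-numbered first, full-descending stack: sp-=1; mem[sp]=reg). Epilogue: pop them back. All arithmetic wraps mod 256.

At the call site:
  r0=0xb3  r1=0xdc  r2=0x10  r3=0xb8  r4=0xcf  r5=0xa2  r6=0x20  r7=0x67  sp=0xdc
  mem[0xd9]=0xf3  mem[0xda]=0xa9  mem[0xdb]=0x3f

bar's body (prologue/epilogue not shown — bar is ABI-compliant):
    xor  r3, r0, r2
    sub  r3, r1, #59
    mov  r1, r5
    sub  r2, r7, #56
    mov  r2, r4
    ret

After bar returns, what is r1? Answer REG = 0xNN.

REG = 0xdc

prologue: push r1 → mem[0xdb]=0xdc, sp=0xdb
body[0] xor  r3, r0, r2 → r3=0xa3
body[1] sub  r3, r1, #59 → r3=0xa1
body[2] mov  r1, r5 → r1=0xa2
body[3] sub  r2, r7, #56 → r2=0x2f
body[4] mov  r2, r4 → r2=0xcf
epilogue: pop r1=0xdc, sp=0xdc
r1 is callee-saved → restored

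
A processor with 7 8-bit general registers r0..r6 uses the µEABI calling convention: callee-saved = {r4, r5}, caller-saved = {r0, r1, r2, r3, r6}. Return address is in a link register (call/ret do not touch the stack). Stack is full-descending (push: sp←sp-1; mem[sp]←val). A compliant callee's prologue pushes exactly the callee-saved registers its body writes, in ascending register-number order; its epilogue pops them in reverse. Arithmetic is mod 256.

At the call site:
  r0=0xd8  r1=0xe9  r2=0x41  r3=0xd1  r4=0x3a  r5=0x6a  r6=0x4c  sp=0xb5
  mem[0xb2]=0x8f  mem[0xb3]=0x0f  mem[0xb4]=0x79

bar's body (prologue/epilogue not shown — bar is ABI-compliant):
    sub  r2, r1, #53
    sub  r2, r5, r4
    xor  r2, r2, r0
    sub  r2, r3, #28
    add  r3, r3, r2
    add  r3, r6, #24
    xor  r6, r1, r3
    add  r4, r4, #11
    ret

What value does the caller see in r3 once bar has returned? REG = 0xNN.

prologue: push r4 → mem[0xb4]=0x3a, sp=0xb4
body[0] sub  r2, r1, #53 → r2=0xb4
body[1] sub  r2, r5, r4 → r2=0x30
body[2] xor  r2, r2, r0 → r2=0xe8
body[3] sub  r2, r3, #28 → r2=0xb5
body[4] add  r3, r3, r2 → r3=0x86
body[5] add  r3, r6, #24 → r3=0x64
body[6] xor  r6, r1, r3 → r6=0x8d
body[7] add  r4, r4, #11 → r4=0x45
epilogue: pop r4=0x3a, sp=0xb5
r3 is caller-saved → body value

REG = 0x64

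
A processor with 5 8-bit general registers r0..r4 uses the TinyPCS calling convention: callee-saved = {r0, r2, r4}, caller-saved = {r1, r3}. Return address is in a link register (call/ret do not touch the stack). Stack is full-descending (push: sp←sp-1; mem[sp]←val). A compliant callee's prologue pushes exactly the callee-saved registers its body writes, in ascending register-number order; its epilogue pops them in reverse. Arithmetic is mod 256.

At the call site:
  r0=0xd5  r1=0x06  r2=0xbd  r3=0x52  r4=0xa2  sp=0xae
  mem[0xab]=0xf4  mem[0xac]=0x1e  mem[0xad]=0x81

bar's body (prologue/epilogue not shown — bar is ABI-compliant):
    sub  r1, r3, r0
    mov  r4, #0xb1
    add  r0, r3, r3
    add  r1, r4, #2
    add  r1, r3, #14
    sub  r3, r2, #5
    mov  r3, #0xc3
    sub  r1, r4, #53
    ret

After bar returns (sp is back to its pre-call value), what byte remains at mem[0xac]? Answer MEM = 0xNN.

MEM = 0xa2

prologue: push r0 -> mem[0xad]=0xd5, sp=0xad
prologue: push r4 -> mem[0xac]=0xa2, sp=0xac
body[0] sub  r1, r3, r0 -> r1=0x7d
body[1] mov  r4, #0xb1 -> r4=0xb1
body[2] add  r0, r3, r3 -> r0=0xa4
body[3] add  r1, r4, #2 -> r1=0xb3
body[4] add  r1, r3, #14 -> r1=0x60
body[5] sub  r3, r2, #5 -> r3=0xb8
body[6] mov  r3, #0xc3 -> r3=0xc3
body[7] sub  r1, r4, #53 -> r1=0x7c
epilogue: pop r4=0xa2, sp=0xad
epilogue: pop r0=0xd5, sp=0xae
prologue pushed ['r0', 'r4'] at ['0xad', '0xac']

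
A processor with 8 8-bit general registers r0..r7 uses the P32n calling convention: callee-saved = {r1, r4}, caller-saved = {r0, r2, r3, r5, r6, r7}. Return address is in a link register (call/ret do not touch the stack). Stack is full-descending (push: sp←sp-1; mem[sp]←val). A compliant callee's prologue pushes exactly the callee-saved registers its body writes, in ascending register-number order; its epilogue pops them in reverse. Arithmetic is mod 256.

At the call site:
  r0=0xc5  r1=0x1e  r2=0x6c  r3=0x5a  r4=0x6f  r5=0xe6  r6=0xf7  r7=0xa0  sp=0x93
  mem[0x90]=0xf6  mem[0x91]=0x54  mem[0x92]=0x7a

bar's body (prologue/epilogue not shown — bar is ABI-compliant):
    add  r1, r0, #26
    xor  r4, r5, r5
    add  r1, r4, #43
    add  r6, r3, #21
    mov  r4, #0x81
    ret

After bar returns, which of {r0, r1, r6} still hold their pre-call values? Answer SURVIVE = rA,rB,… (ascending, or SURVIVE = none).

prologue: push r1 → mem[0x92]=0x1e, sp=0x92
prologue: push r4 → mem[0x91]=0x6f, sp=0x91
body[0] add  r1, r0, #26 → r1=0xdf
body[1] xor  r4, r5, r5 → r4=0x00
body[2] add  r1, r4, #43 → r1=0x2b
body[3] add  r6, r3, #21 → r6=0x6f
body[4] mov  r4, #0x81 → r4=0x81
epilogue: pop r4=0x6f, sp=0x92
epilogue: pop r1=0x1e, sp=0x93
r0: caller-saved, written=False
r1: callee-saved, written=True
r6: caller-saved, written=True

SURVIVE = r0,r1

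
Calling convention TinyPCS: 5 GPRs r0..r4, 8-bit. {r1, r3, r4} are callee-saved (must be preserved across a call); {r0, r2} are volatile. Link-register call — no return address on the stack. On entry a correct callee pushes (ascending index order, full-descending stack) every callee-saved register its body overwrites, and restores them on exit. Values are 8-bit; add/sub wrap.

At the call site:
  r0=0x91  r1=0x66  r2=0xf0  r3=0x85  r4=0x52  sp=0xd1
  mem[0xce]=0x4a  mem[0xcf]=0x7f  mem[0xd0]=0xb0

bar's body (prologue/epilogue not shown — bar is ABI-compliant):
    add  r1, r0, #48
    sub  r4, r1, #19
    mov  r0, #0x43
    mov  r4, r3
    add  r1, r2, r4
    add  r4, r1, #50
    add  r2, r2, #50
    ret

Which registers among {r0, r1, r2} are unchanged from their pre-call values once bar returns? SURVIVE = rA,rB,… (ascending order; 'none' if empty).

prologue: push r1 → mem[0xd0]=0x66, sp=0xd0
prologue: push r4 → mem[0xcf]=0x52, sp=0xcf
body[0] add  r1, r0, #48 → r1=0xc1
body[1] sub  r4, r1, #19 → r4=0xae
body[2] mov  r0, #0x43 → r0=0x43
body[3] mov  r4, r3 → r4=0x85
body[4] add  r1, r2, r4 → r1=0x75
body[5] add  r4, r1, #50 → r4=0xa7
body[6] add  r2, r2, #50 → r2=0x22
epilogue: pop r4=0x52, sp=0xd0
epilogue: pop r1=0x66, sp=0xd1
r0: caller-saved, written=True
r1: callee-saved, written=True
r2: caller-saved, written=True

SURVIVE = r1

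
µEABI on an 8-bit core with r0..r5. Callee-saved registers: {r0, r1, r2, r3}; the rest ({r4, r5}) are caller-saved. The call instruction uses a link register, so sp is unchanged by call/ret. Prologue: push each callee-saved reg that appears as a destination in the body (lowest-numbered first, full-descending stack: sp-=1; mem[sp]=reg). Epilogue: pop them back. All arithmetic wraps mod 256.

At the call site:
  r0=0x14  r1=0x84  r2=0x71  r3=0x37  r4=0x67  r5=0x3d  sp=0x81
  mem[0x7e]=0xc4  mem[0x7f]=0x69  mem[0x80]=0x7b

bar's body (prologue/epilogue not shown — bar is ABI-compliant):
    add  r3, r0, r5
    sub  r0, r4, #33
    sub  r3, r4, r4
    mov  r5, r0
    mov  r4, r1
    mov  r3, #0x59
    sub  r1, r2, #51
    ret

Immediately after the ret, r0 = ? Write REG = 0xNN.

REG = 0x14

prologue: push r0 → mem[0x80]=0x14, sp=0x80
prologue: push r1 → mem[0x7f]=0x84, sp=0x7f
prologue: push r3 → mem[0x7e]=0x37, sp=0x7e
body[0] add  r3, r0, r5 → r3=0x51
body[1] sub  r0, r4, #33 → r0=0x46
body[2] sub  r3, r4, r4 → r3=0x00
body[3] mov  r5, r0 → r5=0x46
body[4] mov  r4, r1 → r4=0x84
body[5] mov  r3, #0x59 → r3=0x59
body[6] sub  r1, r2, #51 → r1=0x3e
epilogue: pop r3=0x37, sp=0x7f
epilogue: pop r1=0x84, sp=0x80
epilogue: pop r0=0x14, sp=0x81
r0 is callee-saved → restored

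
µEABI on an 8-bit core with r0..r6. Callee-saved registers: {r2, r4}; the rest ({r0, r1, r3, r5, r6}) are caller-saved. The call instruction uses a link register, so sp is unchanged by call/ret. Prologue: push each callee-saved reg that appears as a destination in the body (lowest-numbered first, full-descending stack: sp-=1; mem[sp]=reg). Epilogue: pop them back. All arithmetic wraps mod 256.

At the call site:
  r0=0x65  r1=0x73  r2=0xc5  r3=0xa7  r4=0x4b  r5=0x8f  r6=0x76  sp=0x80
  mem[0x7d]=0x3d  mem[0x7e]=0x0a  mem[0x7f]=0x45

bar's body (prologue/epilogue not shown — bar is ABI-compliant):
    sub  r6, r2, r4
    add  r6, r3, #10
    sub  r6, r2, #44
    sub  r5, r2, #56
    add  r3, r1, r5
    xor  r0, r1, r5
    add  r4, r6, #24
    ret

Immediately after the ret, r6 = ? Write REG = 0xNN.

prologue: push r4 -> mem[0x7f]=0x4b, sp=0x7f
body[0] sub  r6, r2, r4 -> r6=0x7a
body[1] add  r6, r3, #10 -> r6=0xb1
body[2] sub  r6, r2, #44 -> r6=0x99
body[3] sub  r5, r2, #56 -> r5=0x8d
body[4] add  r3, r1, r5 -> r3=0x00
body[5] xor  r0, r1, r5 -> r0=0xfe
body[6] add  r4, r6, #24 -> r4=0xb1
epilogue: pop r4=0x4b, sp=0x80
r6 is caller-saved -> body value

REG = 0x99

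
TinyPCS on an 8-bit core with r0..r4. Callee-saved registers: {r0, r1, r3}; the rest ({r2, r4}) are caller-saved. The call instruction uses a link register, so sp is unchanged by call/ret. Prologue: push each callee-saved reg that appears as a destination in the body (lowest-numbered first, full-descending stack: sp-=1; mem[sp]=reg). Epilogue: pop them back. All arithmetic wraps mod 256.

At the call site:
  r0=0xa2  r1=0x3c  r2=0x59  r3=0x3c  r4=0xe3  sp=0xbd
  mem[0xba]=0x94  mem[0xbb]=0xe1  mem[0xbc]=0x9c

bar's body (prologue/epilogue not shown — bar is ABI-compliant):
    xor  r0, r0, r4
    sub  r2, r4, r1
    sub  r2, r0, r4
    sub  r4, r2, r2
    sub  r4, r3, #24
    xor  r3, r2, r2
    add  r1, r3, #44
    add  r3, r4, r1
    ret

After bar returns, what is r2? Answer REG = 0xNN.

REG = 0x5e

prologue: push r0 → mem[0xbc]=0xa2, sp=0xbc
prologue: push r1 → mem[0xbb]=0x3c, sp=0xbb
prologue: push r3 → mem[0xba]=0x3c, sp=0xba
body[0] xor  r0, r0, r4 → r0=0x41
body[1] sub  r2, r4, r1 → r2=0xa7
body[2] sub  r2, r0, r4 → r2=0x5e
body[3] sub  r4, r2, r2 → r4=0x00
body[4] sub  r4, r3, #24 → r4=0x24
body[5] xor  r3, r2, r2 → r3=0x00
body[6] add  r1, r3, #44 → r1=0x2c
body[7] add  r3, r4, r1 → r3=0x50
epilogue: pop r3=0x3c, sp=0xbb
epilogue: pop r1=0x3c, sp=0xbc
epilogue: pop r0=0xa2, sp=0xbd
r2 is caller-saved → body value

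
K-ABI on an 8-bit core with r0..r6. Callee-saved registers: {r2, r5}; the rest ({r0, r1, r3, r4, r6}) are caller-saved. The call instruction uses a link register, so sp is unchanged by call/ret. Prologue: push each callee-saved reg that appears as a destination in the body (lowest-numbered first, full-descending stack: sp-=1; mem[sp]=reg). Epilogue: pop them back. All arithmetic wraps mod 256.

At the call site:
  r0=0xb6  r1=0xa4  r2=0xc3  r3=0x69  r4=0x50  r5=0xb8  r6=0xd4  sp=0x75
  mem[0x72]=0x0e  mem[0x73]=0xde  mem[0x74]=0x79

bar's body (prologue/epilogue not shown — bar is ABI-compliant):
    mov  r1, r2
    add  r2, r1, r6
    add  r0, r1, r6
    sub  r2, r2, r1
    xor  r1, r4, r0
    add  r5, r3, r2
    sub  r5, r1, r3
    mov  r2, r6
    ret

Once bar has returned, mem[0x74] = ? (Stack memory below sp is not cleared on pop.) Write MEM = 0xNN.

prologue: push r2 → mem[0x74]=0xc3, sp=0x74
prologue: push r5 → mem[0x73]=0xb8, sp=0x73
body[0] mov  r1, r2 → r1=0xc3
body[1] add  r2, r1, r6 → r2=0x97
body[2] add  r0, r1, r6 → r0=0x97
body[3] sub  r2, r2, r1 → r2=0xd4
body[4] xor  r1, r4, r0 → r1=0xc7
body[5] add  r5, r3, r2 → r5=0x3d
body[6] sub  r5, r1, r3 → r5=0x5e
body[7] mov  r2, r6 → r2=0xd4
epilogue: pop r5=0xb8, sp=0x74
epilogue: pop r2=0xc3, sp=0x75
prologue pushed ['r2', 'r5'] at ['0x74', '0x73']

MEM = 0xc3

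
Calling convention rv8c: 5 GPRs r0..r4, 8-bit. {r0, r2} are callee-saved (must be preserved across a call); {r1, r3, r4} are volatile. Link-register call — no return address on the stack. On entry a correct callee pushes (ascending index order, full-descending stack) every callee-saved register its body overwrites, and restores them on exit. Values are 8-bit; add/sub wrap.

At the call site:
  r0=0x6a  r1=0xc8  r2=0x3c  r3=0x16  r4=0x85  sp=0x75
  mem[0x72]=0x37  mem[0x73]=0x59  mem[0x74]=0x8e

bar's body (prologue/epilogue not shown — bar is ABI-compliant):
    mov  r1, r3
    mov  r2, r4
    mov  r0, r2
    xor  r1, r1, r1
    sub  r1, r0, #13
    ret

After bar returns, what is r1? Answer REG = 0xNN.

REG = 0x78

prologue: push r0 -> mem[0x74]=0x6a, sp=0x74
prologue: push r2 -> mem[0x73]=0x3c, sp=0x73
body[0] mov  r1, r3 -> r1=0x16
body[1] mov  r2, r4 -> r2=0x85
body[2] mov  r0, r2 -> r0=0x85
body[3] xor  r1, r1, r1 -> r1=0x00
body[4] sub  r1, r0, #13 -> r1=0x78
epilogue: pop r2=0x3c, sp=0x74
epilogue: pop r0=0x6a, sp=0x75
r1 is caller-saved -> body value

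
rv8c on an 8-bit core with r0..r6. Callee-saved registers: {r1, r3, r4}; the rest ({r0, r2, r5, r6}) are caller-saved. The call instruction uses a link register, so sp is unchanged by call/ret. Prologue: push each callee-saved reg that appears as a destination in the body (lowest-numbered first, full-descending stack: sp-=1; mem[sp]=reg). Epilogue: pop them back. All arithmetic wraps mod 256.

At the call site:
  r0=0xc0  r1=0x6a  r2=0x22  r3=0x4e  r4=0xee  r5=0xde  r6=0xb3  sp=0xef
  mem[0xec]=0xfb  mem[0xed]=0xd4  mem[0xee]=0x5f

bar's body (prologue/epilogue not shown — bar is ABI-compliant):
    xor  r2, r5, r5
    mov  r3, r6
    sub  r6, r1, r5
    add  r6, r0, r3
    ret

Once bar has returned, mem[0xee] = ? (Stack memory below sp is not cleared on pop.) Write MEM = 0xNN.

MEM = 0x4e

prologue: push r3 -> mem[0xee]=0x4e, sp=0xee
body[0] xor  r2, r5, r5 -> r2=0x00
body[1] mov  r3, r6 -> r3=0xb3
body[2] sub  r6, r1, r5 -> r6=0x8c
body[3] add  r6, r0, r3 -> r6=0x73
epilogue: pop r3=0x4e, sp=0xef
prologue pushed ['r3'] at ['0xee']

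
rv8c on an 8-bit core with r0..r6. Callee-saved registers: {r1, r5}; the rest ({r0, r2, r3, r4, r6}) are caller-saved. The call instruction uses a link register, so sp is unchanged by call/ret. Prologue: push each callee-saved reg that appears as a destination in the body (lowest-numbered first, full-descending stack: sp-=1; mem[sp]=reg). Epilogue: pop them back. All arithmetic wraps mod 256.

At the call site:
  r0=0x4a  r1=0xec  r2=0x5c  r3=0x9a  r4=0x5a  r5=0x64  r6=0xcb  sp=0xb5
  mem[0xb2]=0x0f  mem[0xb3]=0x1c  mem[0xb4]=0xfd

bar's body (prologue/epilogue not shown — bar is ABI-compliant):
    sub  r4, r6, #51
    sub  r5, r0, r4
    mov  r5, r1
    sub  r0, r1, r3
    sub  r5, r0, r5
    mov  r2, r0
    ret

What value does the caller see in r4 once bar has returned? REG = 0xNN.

REG = 0x98

prologue: push r5 -> mem[0xb4]=0x64, sp=0xb4
body[0] sub  r4, r6, #51 -> r4=0x98
body[1] sub  r5, r0, r4 -> r5=0xb2
body[2] mov  r5, r1 -> r5=0xec
body[3] sub  r0, r1, r3 -> r0=0x52
body[4] sub  r5, r0, r5 -> r5=0x66
body[5] mov  r2, r0 -> r2=0x52
epilogue: pop r5=0x64, sp=0xb5
r4 is caller-saved -> body value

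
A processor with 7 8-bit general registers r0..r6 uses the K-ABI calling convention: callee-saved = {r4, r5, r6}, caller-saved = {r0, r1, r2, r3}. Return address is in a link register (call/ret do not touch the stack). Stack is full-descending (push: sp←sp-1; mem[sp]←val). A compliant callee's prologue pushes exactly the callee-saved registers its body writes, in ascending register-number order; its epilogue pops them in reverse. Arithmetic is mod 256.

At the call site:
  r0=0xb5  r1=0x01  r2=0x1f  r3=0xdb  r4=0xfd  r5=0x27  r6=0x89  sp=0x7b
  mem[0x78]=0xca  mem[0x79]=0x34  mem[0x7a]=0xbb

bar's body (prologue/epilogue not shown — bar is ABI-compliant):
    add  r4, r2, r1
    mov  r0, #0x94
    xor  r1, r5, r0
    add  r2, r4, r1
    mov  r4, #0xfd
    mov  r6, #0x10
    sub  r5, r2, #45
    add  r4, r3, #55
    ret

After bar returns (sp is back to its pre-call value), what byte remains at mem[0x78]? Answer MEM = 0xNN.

MEM = 0x89

prologue: push r4 -> mem[0x7a]=0xfd, sp=0x7a
prologue: push r5 -> mem[0x79]=0x27, sp=0x79
prologue: push r6 -> mem[0x78]=0x89, sp=0x78
body[0] add  r4, r2, r1 -> r4=0x20
body[1] mov  r0, #0x94 -> r0=0x94
body[2] xor  r1, r5, r0 -> r1=0xb3
body[3] add  r2, r4, r1 -> r2=0xd3
body[4] mov  r4, #0xfd -> r4=0xfd
body[5] mov  r6, #0x10 -> r6=0x10
body[6] sub  r5, r2, #45 -> r5=0xa6
body[7] add  r4, r3, #55 -> r4=0x12
epilogue: pop r6=0x89, sp=0x79
epilogue: pop r5=0x27, sp=0x7a
epilogue: pop r4=0xfd, sp=0x7b
prologue pushed ['r4', 'r5', 'r6'] at ['0x7a', '0x79', '0x78']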